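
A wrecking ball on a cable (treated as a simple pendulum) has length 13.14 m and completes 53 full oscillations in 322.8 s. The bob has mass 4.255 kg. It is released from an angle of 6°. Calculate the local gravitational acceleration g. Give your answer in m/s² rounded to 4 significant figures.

T = 322.8/53 = 6.0906 s.
From T = 2π√(L/g), g = 4π²L/T² = 4π² × 13.14/6.0906² = 13.98 m/s².

13.98 m/s²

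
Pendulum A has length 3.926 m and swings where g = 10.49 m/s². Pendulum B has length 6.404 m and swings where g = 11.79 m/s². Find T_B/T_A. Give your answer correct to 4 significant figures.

1.205

T = 2π√(L/g), so T_B/T_A = √((L_B/g_B)/(L_A/g_A)) = √((6.404/11.79)/(3.926/10.49)) = 1.205.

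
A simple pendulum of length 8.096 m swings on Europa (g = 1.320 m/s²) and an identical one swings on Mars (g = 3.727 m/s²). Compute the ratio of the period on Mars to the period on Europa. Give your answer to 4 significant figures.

T ∝ 1/√g, so T₂/T₁ = √(g₁/g₂) = √(1.320/3.727) = 0.5951.

0.5951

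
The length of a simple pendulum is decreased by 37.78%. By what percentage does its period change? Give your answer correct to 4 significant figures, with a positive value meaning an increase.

-21.12%

T ∝ √L, so T'/T = √(0.62220) = 0.78880.
Percentage change in T = (0.78880 − 1) × 100% = -21.12%.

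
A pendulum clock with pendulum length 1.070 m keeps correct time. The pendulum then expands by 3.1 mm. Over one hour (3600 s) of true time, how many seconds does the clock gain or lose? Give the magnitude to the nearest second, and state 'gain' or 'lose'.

T ∝ √L, so T'/T = √(1.07310/1.070) = 1.00145.
In 3600 s of true time the clock registers 3600/1.00145 = 3594.8 s, so it loses 5 s.

lose 5 s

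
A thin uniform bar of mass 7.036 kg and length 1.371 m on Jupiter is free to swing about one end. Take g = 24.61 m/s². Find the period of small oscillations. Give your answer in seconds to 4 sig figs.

1.211 s

For a physical pendulum T = 2π√(I/(mgd)), with d = 0.68550 m from pivot to centre of mass.
I_cm = mL²/12 = 7.036 × 1.371²/12 = 1.1021 kg·m²; I = I_cm + md² = 1.1021 + 7.036 × 0.68550² = 4.4084 kg·m².
T = 2π√(4.4084/(7.036 × 24.61 × 0.68550)) = 1.211 s.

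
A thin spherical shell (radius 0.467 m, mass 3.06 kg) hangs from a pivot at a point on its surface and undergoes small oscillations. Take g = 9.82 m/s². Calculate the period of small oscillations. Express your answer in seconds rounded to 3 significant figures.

1.77 s

I_cm = (2/3)mr² = 0.4449 kg·m². The pivot is at distance d = 0.467 m from the centre of mass.
By the parallel-axis theorem, I = I_cm + md² = 0.4449 + 0.6674 = 1.112 kg·m².
T = 2π√(I/(mgd)) = 2π√(1.112/(3.06 × 9.82 × 0.467)) = 1.77 s.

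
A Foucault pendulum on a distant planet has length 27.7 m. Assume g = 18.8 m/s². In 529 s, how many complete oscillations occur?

69

T = 2π√(L/g) = 2π√(27.7/18.8) = 7.627 s.
Number of complete oscillations = ⌊529/7.627⌋ = ⌊69.36⌋ = 69.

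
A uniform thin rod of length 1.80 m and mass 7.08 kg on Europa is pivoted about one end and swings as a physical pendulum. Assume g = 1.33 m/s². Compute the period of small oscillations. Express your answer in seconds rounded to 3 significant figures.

For a physical pendulum T = 2π√(I/(mgd)), with d = 0.9000 m from pivot to centre of mass.
I_cm = mL²/12 = 7.08 × 1.80²/12 = 1.912 kg·m²; I = I_cm + md² = 1.912 + 7.08 × 0.9000² = 7.646 kg·m².
T = 2π√(7.646/(7.08 × 1.33 × 0.9000)) = 5.97 s.

5.97 s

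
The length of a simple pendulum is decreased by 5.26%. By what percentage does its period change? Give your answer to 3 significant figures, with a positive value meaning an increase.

-2.67%

T ∝ √L, so T'/T = √(0.9474) = 0.9733.
Percentage change in T = (0.9733 − 1) × 100% = -2.67%.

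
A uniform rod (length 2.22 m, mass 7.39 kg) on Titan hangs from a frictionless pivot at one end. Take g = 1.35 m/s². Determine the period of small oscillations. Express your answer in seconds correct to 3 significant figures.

For a physical pendulum T = 2π√(I/(mgd)), with d = 1.110 m from pivot to centre of mass.
I_cm = mL²/12 = 7.39 × 2.22²/12 = 3.035 kg·m²; I = I_cm + md² = 3.035 + 7.39 × 1.110² = 12.14 kg·m².
T = 2π√(12.14/(7.39 × 1.35 × 1.110)) = 6.58 s.

6.58 s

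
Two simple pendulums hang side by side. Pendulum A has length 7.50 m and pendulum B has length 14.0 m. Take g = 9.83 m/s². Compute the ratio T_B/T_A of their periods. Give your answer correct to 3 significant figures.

T ∝ √L, so T_B/T_A = √(L_B/L_A) = √(14.0/7.50) = 1.37.

1.37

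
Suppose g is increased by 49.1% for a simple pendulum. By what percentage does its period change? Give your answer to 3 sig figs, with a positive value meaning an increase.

T ∝ 1/√g, so T'/T = 1/√(1.491) = 0.8190.
Percentage change in T = (0.8190 − 1) × 100% = -18.1%.

-18.1%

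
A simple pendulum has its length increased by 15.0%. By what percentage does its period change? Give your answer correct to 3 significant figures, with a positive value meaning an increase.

T ∝ √L, so T'/T = √(1.150) = 1.072.
Percentage change in T = (1.072 − 1) × 100% = 7.24%.

7.24%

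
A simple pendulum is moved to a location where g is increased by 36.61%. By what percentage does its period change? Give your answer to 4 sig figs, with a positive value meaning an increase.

T ∝ 1/√g, so T'/T = 1/√(1.3661) = 0.85558.
Percentage change in T = (0.85558 − 1) × 100% = -14.44%.

-14.44%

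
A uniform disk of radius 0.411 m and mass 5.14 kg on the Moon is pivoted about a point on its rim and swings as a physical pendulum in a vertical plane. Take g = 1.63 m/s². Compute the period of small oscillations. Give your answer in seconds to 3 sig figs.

I_cm = ½mr² = 0.4341 kg·m². The pivot is at distance d = 0.411 m from the centre of mass.
By the parallel-axis theorem, I = I_cm + md² = 0.4341 + 0.8683 = 1.302 kg·m².
T = 2π√(I/(mgd)) = 2π√(1.302/(5.14 × 1.63 × 0.411)) = 3.86 s.

3.86 s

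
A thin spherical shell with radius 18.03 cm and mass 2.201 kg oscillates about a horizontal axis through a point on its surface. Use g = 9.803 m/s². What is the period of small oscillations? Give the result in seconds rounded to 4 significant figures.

1.100 s

I_cm = (2/3)mr² = 0.047700 kg·m². The pivot is at distance d = 0.1803 m from the centre of mass.
By the parallel-axis theorem, I = I_cm + md² = 0.047700 + 0.071550 = 0.11925 kg·m².
T = 2π√(I/(mgd)) = 2π√(0.11925/(2.201 × 9.803 × 0.1803)) = 1.100 s.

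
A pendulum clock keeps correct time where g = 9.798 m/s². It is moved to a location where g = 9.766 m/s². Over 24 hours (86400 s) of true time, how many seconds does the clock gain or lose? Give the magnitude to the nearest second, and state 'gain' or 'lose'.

lose 141 s

The clock's period scales as T ∝ 1/√g, so T'/T = √(9.798/9.766) = 1.00164.
In 86400 s of true time the clock registers 86400/1.00164 = 86258.8 s, so it loses 141 s.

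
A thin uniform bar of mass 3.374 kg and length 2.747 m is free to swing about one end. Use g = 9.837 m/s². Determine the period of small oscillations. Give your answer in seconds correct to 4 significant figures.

For a physical pendulum T = 2π√(I/(mgd)), with d = 1.3735 m from pivot to centre of mass.
I_cm = mL²/12 = 3.374 × 2.747²/12 = 2.1217 kg·m²; I = I_cm + md² = 2.1217 + 3.374 × 1.3735² = 8.4867 kg·m².
T = 2π√(8.4867/(3.374 × 9.837 × 1.3735)) = 2.711 s.

2.711 s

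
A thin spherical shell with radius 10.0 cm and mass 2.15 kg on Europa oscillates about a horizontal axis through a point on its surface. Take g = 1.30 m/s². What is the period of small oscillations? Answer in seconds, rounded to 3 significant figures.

I_cm = (2/3)mr² = 0.01433 kg·m². The pivot is at distance d = 0.100 m from the centre of mass.
By the parallel-axis theorem, I = I_cm + md² = 0.01433 + 0.02150 = 0.03583 kg·m².
T = 2π√(I/(mgd)) = 2π√(0.03583/(2.15 × 1.30 × 0.100)) = 2.25 s.

2.25 s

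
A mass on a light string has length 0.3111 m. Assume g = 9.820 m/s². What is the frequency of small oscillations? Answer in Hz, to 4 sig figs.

0.8942 Hz

T = 2π√(L/g) = 2π√(0.3111/9.820) = 1.1183 s, so f = 1/T = 0.8942 Hz.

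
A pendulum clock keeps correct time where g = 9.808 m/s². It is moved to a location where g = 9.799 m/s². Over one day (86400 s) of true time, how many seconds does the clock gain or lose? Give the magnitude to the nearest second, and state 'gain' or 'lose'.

The clock's period scales as T ∝ 1/√g, so T'/T = √(9.808/9.799) = 1.00046.
In 86400 s of true time the clock registers 86400/1.00046 = 86360.3 s, so it loses 40 s.

lose 40 s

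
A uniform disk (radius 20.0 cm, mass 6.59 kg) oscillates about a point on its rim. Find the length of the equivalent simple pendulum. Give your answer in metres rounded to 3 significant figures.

The equivalent simple-pendulum length is L_eq = I/(md), where I is about the pivot and d = 0.2000 m.
I_cm = ½mR² = 0.1318 kg·m², so I = I_cm + md² = 0.1318 + 0.2636 = 0.3954 kg·m².
L_eq = 0.3954/(6.59 × 0.2000) = 0.300 m.

0.300 m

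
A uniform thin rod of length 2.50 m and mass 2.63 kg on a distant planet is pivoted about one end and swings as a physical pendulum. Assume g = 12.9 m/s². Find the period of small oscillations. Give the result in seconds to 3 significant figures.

2.26 s

For a physical pendulum T = 2π√(I/(mgd)), with d = 1.250 m from pivot to centre of mass.
I_cm = mL²/12 = 2.63 × 2.50²/12 = 1.370 kg·m²; I = I_cm + md² = 1.370 + 2.63 × 1.250² = 5.479 kg·m².
T = 2π√(5.479/(2.63 × 12.9 × 1.250)) = 2.26 s.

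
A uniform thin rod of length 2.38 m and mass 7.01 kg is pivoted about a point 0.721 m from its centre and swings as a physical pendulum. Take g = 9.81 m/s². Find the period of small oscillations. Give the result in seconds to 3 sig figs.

2.35 s

For a physical pendulum T = 2π√(I/(mgd)), with d = 0.7210 m from pivot to centre of mass.
I_cm = mL²/12 = 7.01 × 2.38²/12 = 3.309 kg·m²; I = I_cm + md² = 3.309 + 7.01 × 0.7210² = 6.953 kg·m².
T = 2π√(6.953/(7.01 × 9.81 × 0.7210)) = 2.35 s.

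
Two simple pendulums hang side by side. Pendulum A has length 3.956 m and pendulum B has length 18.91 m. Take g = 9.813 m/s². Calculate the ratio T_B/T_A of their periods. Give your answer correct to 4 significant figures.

T ∝ √L, so T_B/T_A = √(L_B/L_A) = √(18.91/3.956) = 2.186.

2.186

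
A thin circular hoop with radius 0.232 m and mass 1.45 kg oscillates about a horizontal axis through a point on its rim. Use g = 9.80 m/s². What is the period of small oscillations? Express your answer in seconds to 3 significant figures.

1.37 s

I_cm = mr² = 0.07804 kg·m². The pivot is at distance d = 0.232 m from the centre of mass.
By the parallel-axis theorem, I = I_cm + md² = 0.07804 + 0.07804 = 0.1561 kg·m².
T = 2π√(I/(mgd)) = 2π√(0.1561/(1.45 × 9.80 × 0.232)) = 1.37 s.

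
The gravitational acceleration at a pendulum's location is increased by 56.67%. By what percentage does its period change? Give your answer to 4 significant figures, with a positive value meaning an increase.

-20.11%

T ∝ 1/√g, so T'/T = 1/√(1.5667) = 0.79893.
Percentage change in T = (0.79893 − 1) × 100% = -20.11%.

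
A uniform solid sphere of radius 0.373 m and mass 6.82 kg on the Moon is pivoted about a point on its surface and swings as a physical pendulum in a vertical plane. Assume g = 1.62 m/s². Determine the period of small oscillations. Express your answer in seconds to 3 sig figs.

I_cm = (2/5)mr² = 0.3795 kg·m². The pivot is at distance d = 0.373 m from the centre of mass.
By the parallel-axis theorem, I = I_cm + md² = 0.3795 + 0.9489 = 1.328 kg·m².
T = 2π√(I/(mgd)) = 2π√(1.328/(6.82 × 1.62 × 0.373)) = 3.57 s.

3.57 s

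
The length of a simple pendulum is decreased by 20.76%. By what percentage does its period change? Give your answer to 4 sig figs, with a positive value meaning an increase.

T ∝ √L, so T'/T = √(0.79240) = 0.89017.
Percentage change in T = (0.89017 − 1) × 100% = -10.98%.

-10.98%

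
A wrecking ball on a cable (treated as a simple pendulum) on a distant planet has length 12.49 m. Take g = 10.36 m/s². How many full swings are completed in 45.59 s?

T = 2π√(L/g) = 2π√(12.49/10.36) = 6.8989 s.
Number of complete oscillations = ⌊45.59/6.8989⌋ = ⌊6.6083⌋ = 6.

6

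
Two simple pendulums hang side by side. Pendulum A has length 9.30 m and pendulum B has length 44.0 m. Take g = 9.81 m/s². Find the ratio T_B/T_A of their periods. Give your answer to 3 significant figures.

2.18

T ∝ √L, so T_B/T_A = √(L_B/L_A) = √(44.0/9.30) = 2.18.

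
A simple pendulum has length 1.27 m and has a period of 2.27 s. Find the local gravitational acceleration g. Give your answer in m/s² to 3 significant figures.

From T = 2π√(L/g), g = 4π²L/T² = 4π² × 1.27/2.270² = 9.73 m/s².

9.73 m/s²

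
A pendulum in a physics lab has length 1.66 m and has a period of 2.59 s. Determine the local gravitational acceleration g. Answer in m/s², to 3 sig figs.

From T = 2π√(L/g), g = 4π²L/T² = 4π² × 1.66/2.590² = 9.77 m/s².

9.77 m/s²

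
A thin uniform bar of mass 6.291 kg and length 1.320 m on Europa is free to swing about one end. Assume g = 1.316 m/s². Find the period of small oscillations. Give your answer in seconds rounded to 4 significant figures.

For a physical pendulum T = 2π√(I/(mgd)), with d = 0.66000 m from pivot to centre of mass.
I_cm = mL²/12 = 6.291 × 1.320²/12 = 0.91345 kg·m²; I = I_cm + md² = 0.91345 + 6.291 × 0.66000² = 3.6538 kg·m².
T = 2π√(3.6538/(6.291 × 1.316 × 0.66000)) = 5.138 s.

5.138 s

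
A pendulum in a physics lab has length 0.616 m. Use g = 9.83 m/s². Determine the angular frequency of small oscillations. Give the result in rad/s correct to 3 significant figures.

3.99 rad/s

ω = √(g/L) = √(9.83/0.616) = 3.99 rad/s.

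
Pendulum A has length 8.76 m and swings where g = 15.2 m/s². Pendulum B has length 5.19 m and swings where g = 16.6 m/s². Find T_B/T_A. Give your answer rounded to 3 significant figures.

T = 2π√(L/g), so T_B/T_A = √((L_B/g_B)/(L_A/g_A)) = √((5.19/16.6)/(8.76/15.2)) = 0.737.

0.737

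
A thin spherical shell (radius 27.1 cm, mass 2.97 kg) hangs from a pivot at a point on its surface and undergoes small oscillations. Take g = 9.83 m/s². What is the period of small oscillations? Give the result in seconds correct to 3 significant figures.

1.35 s

I_cm = (2/3)mr² = 0.1454 kg·m². The pivot is at distance d = 0.271 m from the centre of mass.
By the parallel-axis theorem, I = I_cm + md² = 0.1454 + 0.2181 = 0.3635 kg·m².
T = 2π√(I/(mgd)) = 2π√(0.3635/(2.97 × 9.83 × 0.271)) = 1.35 s.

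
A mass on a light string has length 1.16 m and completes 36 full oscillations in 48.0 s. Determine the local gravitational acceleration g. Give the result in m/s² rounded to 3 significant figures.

25.8 m/s²

T = 48.0/36 = 1.333 s.
From T = 2π√(L/g), g = 4π²L/T² = 4π² × 1.16/1.333² = 25.8 m/s².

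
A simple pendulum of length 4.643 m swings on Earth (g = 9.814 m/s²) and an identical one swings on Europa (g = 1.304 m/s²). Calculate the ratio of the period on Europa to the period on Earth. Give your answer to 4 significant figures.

T ∝ 1/√g, so T₂/T₁ = √(g₁/g₂) = √(9.814/1.304) = 2.743.

2.743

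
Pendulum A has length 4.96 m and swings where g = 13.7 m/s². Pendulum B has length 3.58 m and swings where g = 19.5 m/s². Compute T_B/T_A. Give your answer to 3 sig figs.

0.712

T = 2π√(L/g), so T_B/T_A = √((L_B/g_B)/(L_A/g_A)) = √((3.58/19.5)/(4.96/13.7)) = 0.712.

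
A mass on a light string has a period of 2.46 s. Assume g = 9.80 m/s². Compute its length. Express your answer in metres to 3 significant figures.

1.50 m

From T = 2π√(L/g), L = gT²/(4π²) = 9.80 × 2.460²/(4π²) = 1.50 m.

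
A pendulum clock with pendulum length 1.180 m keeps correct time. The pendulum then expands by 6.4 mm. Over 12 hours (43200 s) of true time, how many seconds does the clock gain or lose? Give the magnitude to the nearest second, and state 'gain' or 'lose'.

T ∝ √L, so T'/T = √(1.18640/1.180) = 1.00271.
In 43200 s of true time the clock registers 43200/1.00271 = 43083.3 s, so it loses 117 s.

lose 117 s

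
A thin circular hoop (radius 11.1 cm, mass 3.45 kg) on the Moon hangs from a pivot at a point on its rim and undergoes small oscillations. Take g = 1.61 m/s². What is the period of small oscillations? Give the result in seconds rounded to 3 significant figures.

2.33 s

I_cm = mr² = 0.04251 kg·m². The pivot is at distance d = 0.111 m from the centre of mass.
By the parallel-axis theorem, I = I_cm + md² = 0.04251 + 0.04251 = 0.08501 kg·m².
T = 2π√(I/(mgd)) = 2π√(0.08501/(3.45 × 1.61 × 0.111)) = 2.33 s.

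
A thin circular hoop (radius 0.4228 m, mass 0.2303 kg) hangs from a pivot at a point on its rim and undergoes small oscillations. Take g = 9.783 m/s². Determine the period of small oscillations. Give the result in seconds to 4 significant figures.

1.847 s

I_cm = mr² = 0.041168 kg·m². The pivot is at distance d = 0.4228 m from the centre of mass.
By the parallel-axis theorem, I = I_cm + md² = 0.041168 + 0.041168 = 0.082337 kg·m².
T = 2π√(I/(mgd)) = 2π√(0.082337/(0.2303 × 9.783 × 0.4228)) = 1.847 s.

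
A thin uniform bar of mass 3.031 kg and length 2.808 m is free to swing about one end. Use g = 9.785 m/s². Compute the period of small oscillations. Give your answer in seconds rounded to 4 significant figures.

For a physical pendulum T = 2π√(I/(mgd)), with d = 1.4040 m from pivot to centre of mass.
I_cm = mL²/12 = 3.031 × 2.808²/12 = 1.9916 kg·m²; I = I_cm + md² = 1.9916 + 3.031 × 1.4040² = 7.9663 kg·m².
T = 2π√(7.9663/(3.031 × 9.785 × 1.4040)) = 2.748 s.

2.748 s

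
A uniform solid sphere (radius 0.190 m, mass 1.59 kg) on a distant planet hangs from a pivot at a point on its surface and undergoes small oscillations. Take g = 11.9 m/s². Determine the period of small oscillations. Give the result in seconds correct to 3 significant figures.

I_cm = (2/5)mr² = 0.02296 kg·m². The pivot is at distance d = 0.190 m from the centre of mass.
By the parallel-axis theorem, I = I_cm + md² = 0.02296 + 0.05740 = 0.08036 kg·m².
T = 2π√(I/(mgd)) = 2π√(0.08036/(1.59 × 11.9 × 0.190)) = 0.939 s.

0.939 s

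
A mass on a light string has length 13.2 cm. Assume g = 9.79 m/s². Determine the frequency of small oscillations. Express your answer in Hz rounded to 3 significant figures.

1.37 Hz

T = 2π√(L/g) = 2π√(0.132/9.79) = 0.7296 s, so f = 1/T = 1.37 Hz.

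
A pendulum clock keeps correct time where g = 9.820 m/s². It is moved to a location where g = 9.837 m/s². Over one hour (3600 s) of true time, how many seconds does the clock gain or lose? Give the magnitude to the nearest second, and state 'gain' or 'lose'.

The clock's period scales as T ∝ 1/√g, so T'/T = √(9.820/9.837) = 0.999136.
In 3600 s of true time the clock registers 3600/0.999136 = 3603.1 s, so it gains 3 s.

gain 3 s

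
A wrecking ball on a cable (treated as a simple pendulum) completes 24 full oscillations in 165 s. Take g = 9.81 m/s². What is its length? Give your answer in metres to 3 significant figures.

11.7 m

T = 165/24 = 6.875 s.
From T = 2π√(L/g), L = gT²/(4π²) = 9.81 × 6.875²/(4π²) = 11.7 m.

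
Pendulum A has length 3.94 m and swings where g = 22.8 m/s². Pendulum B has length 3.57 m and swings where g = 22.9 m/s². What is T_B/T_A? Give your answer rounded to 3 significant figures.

T = 2π√(L/g), so T_B/T_A = √((L_B/g_B)/(L_A/g_A)) = √((3.57/22.9)/(3.94/22.8)) = 0.950.

0.950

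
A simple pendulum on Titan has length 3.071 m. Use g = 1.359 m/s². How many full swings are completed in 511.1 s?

54

T = 2π√(L/g) = 2π√(3.071/1.359) = 9.4452 s.
Number of complete oscillations = ⌊511.1/9.4452⌋ = ⌊54.112⌋ = 54.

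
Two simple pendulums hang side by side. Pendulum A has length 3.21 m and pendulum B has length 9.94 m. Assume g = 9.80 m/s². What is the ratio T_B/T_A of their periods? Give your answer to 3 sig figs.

T ∝ √L, so T_B/T_A = √(L_B/L_A) = √(9.94/3.21) = 1.76.

1.76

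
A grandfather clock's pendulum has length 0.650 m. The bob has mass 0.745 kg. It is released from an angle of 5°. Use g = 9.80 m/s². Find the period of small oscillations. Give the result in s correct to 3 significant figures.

T = 2π√(L/g) = 2π√(0.650/9.80) = 2π × 0.2575 = 1.62 s.

1.62 s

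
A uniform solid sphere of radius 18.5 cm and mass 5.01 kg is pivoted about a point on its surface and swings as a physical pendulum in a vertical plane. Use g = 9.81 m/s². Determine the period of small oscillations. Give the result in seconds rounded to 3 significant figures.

1.02 s

I_cm = (2/5)mr² = 0.06859 kg·m². The pivot is at distance d = 0.185 m from the centre of mass.
By the parallel-axis theorem, I = I_cm + md² = 0.06859 + 0.1715 = 0.2401 kg·m².
T = 2π√(I/(mgd)) = 2π√(0.2401/(5.01 × 9.81 × 0.185)) = 1.02 s.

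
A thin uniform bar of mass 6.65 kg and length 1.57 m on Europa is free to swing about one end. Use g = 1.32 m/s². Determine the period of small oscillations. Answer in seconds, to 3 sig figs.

For a physical pendulum T = 2π√(I/(mgd)), with d = 0.7850 m from pivot to centre of mass.
I_cm = mL²/12 = 6.65 × 1.57²/12 = 1.366 kg·m²; I = I_cm + md² = 1.366 + 6.65 × 0.7850² = 5.464 kg·m².
T = 2π√(5.464/(6.65 × 1.32 × 0.7850)) = 5.59 s.

5.59 s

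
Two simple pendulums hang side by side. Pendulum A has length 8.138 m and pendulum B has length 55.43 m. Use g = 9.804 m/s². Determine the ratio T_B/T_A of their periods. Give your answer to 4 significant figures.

T ∝ √L, so T_B/T_A = √(L_B/L_A) = √(55.43/8.138) = 2.610.

2.610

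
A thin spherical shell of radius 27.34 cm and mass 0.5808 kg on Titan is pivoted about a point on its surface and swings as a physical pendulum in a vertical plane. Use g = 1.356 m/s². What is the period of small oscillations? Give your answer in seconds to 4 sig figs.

I_cm = (2/3)mr² = 0.028942 kg·m². The pivot is at distance d = 0.2734 m from the centre of mass.
By the parallel-axis theorem, I = I_cm + md² = 0.028942 + 0.043413 = 0.072356 kg·m².
T = 2π√(I/(mgd)) = 2π√(0.072356/(0.5808 × 1.356 × 0.2734)) = 3.642 s.

3.642 s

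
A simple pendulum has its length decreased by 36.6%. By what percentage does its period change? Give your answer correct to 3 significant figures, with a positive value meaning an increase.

-20.4%

T ∝ √L, so T'/T = √(0.6340) = 0.7962.
Percentage change in T = (0.7962 − 1) × 100% = -20.4%.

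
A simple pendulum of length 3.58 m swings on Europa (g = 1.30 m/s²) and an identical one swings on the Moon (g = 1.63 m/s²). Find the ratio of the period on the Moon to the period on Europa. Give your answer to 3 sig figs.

T ∝ 1/√g, so T₂/T₁ = √(g₁/g₂) = √(1.30/1.63) = 0.893.

0.893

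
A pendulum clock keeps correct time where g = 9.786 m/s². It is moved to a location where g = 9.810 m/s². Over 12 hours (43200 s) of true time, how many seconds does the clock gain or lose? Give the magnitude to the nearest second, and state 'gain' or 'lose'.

gain 53 s

The clock's period scales as T ∝ 1/√g, so T'/T = √(9.786/9.810) = 0.998776.
In 43200 s of true time the clock registers 43200/0.998776 = 43252.9 s, so it gains 53 s.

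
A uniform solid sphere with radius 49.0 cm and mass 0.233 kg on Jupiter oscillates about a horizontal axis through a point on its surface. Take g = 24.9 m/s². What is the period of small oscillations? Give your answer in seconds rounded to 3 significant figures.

I_cm = (2/5)mr² = 0.02238 kg·m². The pivot is at distance d = 0.490 m from the centre of mass.
By the parallel-axis theorem, I = I_cm + md² = 0.02238 + 0.05594 = 0.07832 kg·m².
T = 2π√(I/(mgd)) = 2π√(0.07832/(0.233 × 24.9 × 0.490)) = 1.04 s.

1.04 s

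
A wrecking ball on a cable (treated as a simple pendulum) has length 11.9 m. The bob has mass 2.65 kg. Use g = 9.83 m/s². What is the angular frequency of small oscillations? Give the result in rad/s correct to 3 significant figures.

ω = √(g/L) = √(9.83/11.9) = 0.909 rad/s.

0.909 rad/s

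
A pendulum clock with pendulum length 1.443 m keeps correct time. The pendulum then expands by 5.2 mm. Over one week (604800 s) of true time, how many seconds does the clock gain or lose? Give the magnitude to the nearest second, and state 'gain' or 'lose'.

T ∝ √L, so T'/T = √(1.44820/1.443) = 1.00180.
In 604800 s of true time the clock registers 604800/1.00180 = 603713.2 s, so it loses 1087 s.

lose 1087 s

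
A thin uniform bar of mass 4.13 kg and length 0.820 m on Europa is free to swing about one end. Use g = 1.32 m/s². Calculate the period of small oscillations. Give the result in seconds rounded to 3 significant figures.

For a physical pendulum T = 2π√(I/(mgd)), with d = 0.4100 m from pivot to centre of mass.
I_cm = mL²/12 = 4.13 × 0.820²/12 = 0.2314 kg·m²; I = I_cm + md² = 0.2314 + 4.13 × 0.4100² = 0.9257 kg·m².
T = 2π√(0.9257/(4.13 × 1.32 × 0.4100)) = 4.04 s.

4.04 s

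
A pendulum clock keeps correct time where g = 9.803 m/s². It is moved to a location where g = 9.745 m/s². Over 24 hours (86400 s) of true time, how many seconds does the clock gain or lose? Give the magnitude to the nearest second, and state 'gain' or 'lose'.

The clock's period scales as T ∝ 1/√g, so T'/T = √(9.803/9.745) = 1.00297.
In 86400 s of true time the clock registers 86400/1.00297 = 86144.0 s, so it loses 256 s.

lose 256 s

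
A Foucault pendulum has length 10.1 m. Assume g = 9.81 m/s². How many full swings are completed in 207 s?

T = 2π√(L/g) = 2π√(10.1/9.81) = 6.375 s.
Number of complete oscillations = ⌊207/6.375⌋ = ⌊32.47⌋ = 32.

32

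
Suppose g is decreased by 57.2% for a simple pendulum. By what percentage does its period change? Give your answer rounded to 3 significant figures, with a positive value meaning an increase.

T ∝ 1/√g, so T'/T = 1/√(0.4280) = 1.529.
Percentage change in T = (1.529 − 1) × 100% = 52.9%.

52.9%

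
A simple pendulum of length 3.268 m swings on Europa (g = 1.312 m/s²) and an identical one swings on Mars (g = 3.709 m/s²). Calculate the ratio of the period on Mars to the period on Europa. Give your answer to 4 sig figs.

T ∝ 1/√g, so T₂/T₁ = √(g₁/g₂) = √(1.312/3.709) = 0.5948.

0.5948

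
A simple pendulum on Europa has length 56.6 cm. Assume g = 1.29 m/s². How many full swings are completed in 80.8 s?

T = 2π√(L/g) = 2π√(0.566/1.29) = 4.162 s.
Number of complete oscillations = ⌊80.8/4.162⌋ = ⌊19.41⌋ = 19.

19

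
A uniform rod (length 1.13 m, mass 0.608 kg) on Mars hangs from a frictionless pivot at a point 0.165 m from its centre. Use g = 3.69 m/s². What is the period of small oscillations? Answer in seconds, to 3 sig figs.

2.94 s

For a physical pendulum T = 2π√(I/(mgd)), with d = 0.1650 m from pivot to centre of mass.
I_cm = mL²/12 = 0.608 × 1.13²/12 = 0.06470 kg·m²; I = I_cm + md² = 0.06470 + 0.608 × 0.1650² = 0.08125 kg·m².
T = 2π√(0.08125/(0.608 × 3.69 × 0.1650)) = 2.94 s.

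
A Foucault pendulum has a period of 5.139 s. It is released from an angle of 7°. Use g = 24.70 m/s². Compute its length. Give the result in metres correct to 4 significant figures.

16.52 m

From T = 2π√(L/g), L = gT²/(4π²) = 24.70 × 5.1390²/(4π²) = 16.52 m.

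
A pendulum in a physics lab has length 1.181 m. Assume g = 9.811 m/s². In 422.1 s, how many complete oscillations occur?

T = 2π√(L/g) = 2π√(1.181/9.811) = 2.1800 s.
Number of complete oscillations = ⌊422.1/2.1800⌋ = ⌊193.63⌋ = 193.

193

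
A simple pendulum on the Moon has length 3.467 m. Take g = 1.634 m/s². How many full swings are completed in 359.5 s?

T = 2π√(L/g) = 2π√(3.467/1.634) = 9.1523 s.
Number of complete oscillations = ⌊359.5/9.1523⌋ = ⌊39.280⌋ = 39.

39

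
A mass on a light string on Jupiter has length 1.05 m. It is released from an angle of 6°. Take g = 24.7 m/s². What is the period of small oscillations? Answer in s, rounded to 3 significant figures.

T = 2π√(L/g) = 2π√(1.05/24.7) = 2π × 0.2062 = 1.30 s.

1.30 s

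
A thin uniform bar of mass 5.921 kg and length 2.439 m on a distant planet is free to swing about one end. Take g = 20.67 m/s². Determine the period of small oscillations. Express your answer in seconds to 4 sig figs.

1.762 s

For a physical pendulum T = 2π√(I/(mgd)), with d = 1.2195 m from pivot to centre of mass.
I_cm = mL²/12 = 5.921 × 2.439²/12 = 2.9352 kg·m²; I = I_cm + md² = 2.9352 + 5.921 × 1.2195² = 11.741 kg·m².
T = 2π√(11.741/(5.921 × 20.67 × 1.2195)) = 1.762 s.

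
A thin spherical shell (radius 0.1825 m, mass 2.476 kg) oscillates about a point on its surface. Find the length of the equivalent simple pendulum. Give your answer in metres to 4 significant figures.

0.3042 m

The equivalent simple-pendulum length is L_eq = I/(md), where I is about the pivot and d = 0.18250 m.
I_cm = (2/3)mR² = 0.054978 kg·m², so I = I_cm + md² = 0.054978 + 0.082466 = 0.13744 kg·m².
L_eq = 0.13744/(2.476 × 0.18250) = 0.3042 m.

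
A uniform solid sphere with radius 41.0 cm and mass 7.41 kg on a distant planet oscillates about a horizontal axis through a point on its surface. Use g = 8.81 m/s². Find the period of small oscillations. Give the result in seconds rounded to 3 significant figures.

1.60 s

I_cm = (2/5)mr² = 0.4982 kg·m². The pivot is at distance d = 0.410 m from the centre of mass.
By the parallel-axis theorem, I = I_cm + md² = 0.4982 + 1.246 = 1.744 kg·m².
T = 2π√(I/(mgd)) = 2π√(1.744/(7.41 × 8.81 × 0.410)) = 1.60 s.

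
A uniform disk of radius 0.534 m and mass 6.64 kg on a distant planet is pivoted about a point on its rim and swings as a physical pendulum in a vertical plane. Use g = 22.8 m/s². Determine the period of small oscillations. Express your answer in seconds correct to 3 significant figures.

I_cm = ½mr² = 0.9467 kg·m². The pivot is at distance d = 0.534 m from the centre of mass.
By the parallel-axis theorem, I = I_cm + md² = 0.9467 + 1.893 = 2.840 kg·m².
T = 2π√(I/(mgd)) = 2π√(2.840/(6.64 × 22.8 × 0.534)) = 1.18 s.

1.18 s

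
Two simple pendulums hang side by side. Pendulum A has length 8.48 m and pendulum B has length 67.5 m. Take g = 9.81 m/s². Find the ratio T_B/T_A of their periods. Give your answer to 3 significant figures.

T ∝ √L, so T_B/T_A = √(L_B/L_A) = √(67.5/8.48) = 2.82.

2.82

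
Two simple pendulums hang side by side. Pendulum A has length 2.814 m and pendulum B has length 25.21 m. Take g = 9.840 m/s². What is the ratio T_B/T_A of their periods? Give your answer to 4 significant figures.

2.993

T ∝ √L, so T_B/T_A = √(L_B/L_A) = √(25.21/2.814) = 2.993.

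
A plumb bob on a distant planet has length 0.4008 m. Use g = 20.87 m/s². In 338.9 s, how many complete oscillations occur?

389

T = 2π√(L/g) = 2π√(0.4008/20.87) = 0.87073 s.
Number of complete oscillations = ⌊338.9/0.87073⌋ = ⌊389.21⌋ = 389.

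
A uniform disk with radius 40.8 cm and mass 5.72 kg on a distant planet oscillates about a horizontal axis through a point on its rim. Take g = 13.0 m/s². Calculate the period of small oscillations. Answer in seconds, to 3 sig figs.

1.36 s

I_cm = ½mr² = 0.4761 kg·m². The pivot is at distance d = 0.408 m from the centre of mass.
By the parallel-axis theorem, I = I_cm + md² = 0.4761 + 0.9522 = 1.428 kg·m².
T = 2π√(I/(mgd)) = 2π√(1.428/(5.72 × 13.0 × 0.408)) = 1.36 s.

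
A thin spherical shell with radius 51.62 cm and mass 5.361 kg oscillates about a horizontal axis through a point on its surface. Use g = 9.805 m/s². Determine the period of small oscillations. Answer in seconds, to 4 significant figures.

I_cm = (2/3)mr² = 0.95234 kg·m². The pivot is at distance d = 0.5162 m from the centre of mass.
By the parallel-axis theorem, I = I_cm + md² = 0.95234 + 1.4285 = 2.3808 kg·m².
T = 2π√(I/(mgd)) = 2π√(2.3808/(5.361 × 9.805 × 0.5162)) = 1.861 s.

1.861 s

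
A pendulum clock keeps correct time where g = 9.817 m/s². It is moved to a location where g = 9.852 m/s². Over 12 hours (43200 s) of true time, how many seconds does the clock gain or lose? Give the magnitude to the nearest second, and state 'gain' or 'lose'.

gain 77 s

The clock's period scales as T ∝ 1/√g, so T'/T = √(9.817/9.852) = 0.998222.
In 43200 s of true time the clock registers 43200/0.998222 = 43276.9 s, so it gains 77 s.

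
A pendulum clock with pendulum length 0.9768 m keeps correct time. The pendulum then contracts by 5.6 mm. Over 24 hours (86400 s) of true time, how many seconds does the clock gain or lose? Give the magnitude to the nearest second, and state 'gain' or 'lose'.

gain 249 s

T ∝ √L, so T'/T = √(0.97120/0.9768) = 0.997129.
In 86400 s of true time the clock registers 86400/0.997129 = 86648.7 s, so it gains 249 s.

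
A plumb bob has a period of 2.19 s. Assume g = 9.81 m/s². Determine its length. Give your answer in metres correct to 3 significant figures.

1.19 m

From T = 2π√(L/g), L = gT²/(4π²) = 9.81 × 2.190²/(4π²) = 1.19 m.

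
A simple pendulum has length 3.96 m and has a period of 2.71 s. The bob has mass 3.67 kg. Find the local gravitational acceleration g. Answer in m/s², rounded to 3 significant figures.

21.3 m/s²

From T = 2π√(L/g), g = 4π²L/T² = 4π² × 3.96/2.710² = 21.3 m/s².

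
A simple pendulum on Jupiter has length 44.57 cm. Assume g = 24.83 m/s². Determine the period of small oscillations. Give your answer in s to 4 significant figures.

0.8418 s

T = 2π√(L/g) = 2π√(0.4457/24.83) = 2π × 0.13398 = 0.8418 s.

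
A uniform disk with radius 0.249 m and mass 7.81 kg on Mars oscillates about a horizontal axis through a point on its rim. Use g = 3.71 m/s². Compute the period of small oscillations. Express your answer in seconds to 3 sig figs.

I_cm = ½mr² = 0.2421 kg·m². The pivot is at distance d = 0.249 m from the centre of mass.
By the parallel-axis theorem, I = I_cm + md² = 0.2421 + 0.4842 = 0.7263 kg·m².
T = 2π√(I/(mgd)) = 2π√(0.7263/(7.81 × 3.71 × 0.249)) = 1.99 s.

1.99 s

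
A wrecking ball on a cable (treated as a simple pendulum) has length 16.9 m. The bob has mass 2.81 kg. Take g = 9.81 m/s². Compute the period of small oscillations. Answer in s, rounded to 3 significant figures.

T = 2π√(L/g) = 2π√(16.9/9.81) = 2π × 1.313 = 8.25 s.

8.25 s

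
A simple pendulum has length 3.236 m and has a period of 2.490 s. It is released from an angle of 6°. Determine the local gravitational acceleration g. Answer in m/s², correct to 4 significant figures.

20.60 m/s²

From T = 2π√(L/g), g = 4π²L/T² = 4π² × 3.236/2.4900² = 20.60 m/s².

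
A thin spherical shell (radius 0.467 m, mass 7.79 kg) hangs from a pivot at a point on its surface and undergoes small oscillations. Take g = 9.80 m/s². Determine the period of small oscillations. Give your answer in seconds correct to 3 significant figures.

1.77 s

I_cm = (2/3)mr² = 1.133 kg·m². The pivot is at distance d = 0.467 m from the centre of mass.
By the parallel-axis theorem, I = I_cm + md² = 1.133 + 1.699 = 2.832 kg·m².
T = 2π√(I/(mgd)) = 2π√(2.832/(7.79 × 9.80 × 0.467)) = 1.77 s.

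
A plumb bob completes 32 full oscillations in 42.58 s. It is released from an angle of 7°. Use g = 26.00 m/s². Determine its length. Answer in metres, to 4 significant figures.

1.166 m

T = 42.58/32 = 1.3306 s.
From T = 2π√(L/g), L = gT²/(4π²) = 26.00 × 1.3306²/(4π²) = 1.166 m.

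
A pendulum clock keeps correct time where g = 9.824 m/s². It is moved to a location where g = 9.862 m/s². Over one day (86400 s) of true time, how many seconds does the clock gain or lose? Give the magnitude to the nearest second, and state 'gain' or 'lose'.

gain 167 s

The clock's period scales as T ∝ 1/√g, so T'/T = √(9.824/9.862) = 0.998072.
In 86400 s of true time the clock registers 86400/0.998072 = 86566.9 s, so it gains 167 s.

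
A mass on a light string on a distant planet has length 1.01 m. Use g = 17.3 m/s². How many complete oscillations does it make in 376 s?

T = 2π√(L/g) = 2π√(1.01/17.3) = 1.518 s.
Number of complete oscillations = ⌊376/1.518⌋ = ⌊247.7⌋ = 247.

247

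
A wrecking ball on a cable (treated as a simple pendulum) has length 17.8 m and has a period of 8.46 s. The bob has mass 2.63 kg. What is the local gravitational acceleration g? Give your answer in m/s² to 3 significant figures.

9.82 m/s²

From T = 2π√(L/g), g = 4π²L/T² = 4π² × 17.8/8.460² = 9.82 m/s².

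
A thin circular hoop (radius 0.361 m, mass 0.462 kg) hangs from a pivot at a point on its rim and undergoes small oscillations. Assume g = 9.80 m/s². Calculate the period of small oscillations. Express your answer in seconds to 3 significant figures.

I_cm = mr² = 0.06021 kg·m². The pivot is at distance d = 0.361 m from the centre of mass.
By the parallel-axis theorem, I = I_cm + md² = 0.06021 + 0.06021 = 0.1204 kg·m².
T = 2π√(I/(mgd)) = 2π√(0.1204/(0.462 × 9.80 × 0.361)) = 1.71 s.

1.71 s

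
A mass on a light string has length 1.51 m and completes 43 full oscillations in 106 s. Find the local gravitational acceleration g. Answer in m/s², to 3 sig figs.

T = 106/43 = 2.465 s.
From T = 2π√(L/g), g = 4π²L/T² = 4π² × 1.51/2.465² = 9.81 m/s².

9.81 m/s²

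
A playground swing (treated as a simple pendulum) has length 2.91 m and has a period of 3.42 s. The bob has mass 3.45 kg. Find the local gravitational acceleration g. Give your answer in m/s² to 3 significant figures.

9.82 m/s²

From T = 2π√(L/g), g = 4π²L/T² = 4π² × 2.91/3.420² = 9.82 m/s².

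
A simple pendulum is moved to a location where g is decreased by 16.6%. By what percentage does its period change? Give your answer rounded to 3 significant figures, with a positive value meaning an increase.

T ∝ 1/√g, so T'/T = 1/√(0.8340) = 1.095.
Percentage change in T = (1.095 − 1) × 100% = 9.50%.

9.50%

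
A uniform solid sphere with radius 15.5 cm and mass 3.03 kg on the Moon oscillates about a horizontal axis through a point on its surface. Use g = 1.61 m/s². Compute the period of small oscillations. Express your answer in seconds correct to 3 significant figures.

I_cm = (2/5)mr² = 0.02912 kg·m². The pivot is at distance d = 0.155 m from the centre of mass.
By the parallel-axis theorem, I = I_cm + md² = 0.02912 + 0.07280 = 0.1019 kg·m².
T = 2π√(I/(mgd)) = 2π√(0.1019/(3.03 × 1.61 × 0.155)) = 2.31 s.

2.31 s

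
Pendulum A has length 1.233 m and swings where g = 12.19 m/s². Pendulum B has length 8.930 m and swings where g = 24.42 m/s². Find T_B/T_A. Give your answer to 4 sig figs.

1.901

T = 2π√(L/g), so T_B/T_A = √((L_B/g_B)/(L_A/g_A)) = √((8.930/24.42)/(1.233/12.19)) = 1.901.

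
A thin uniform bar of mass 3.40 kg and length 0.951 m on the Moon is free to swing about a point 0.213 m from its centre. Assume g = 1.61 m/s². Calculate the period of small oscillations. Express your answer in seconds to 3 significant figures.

3.73 s

For a physical pendulum T = 2π√(I/(mgd)), with d = 0.2130 m from pivot to centre of mass.
I_cm = mL²/12 = 3.40 × 0.951²/12 = 0.2562 kg·m²; I = I_cm + md² = 0.2562 + 3.40 × 0.2130² = 0.4105 kg·m².
T = 2π√(0.4105/(3.40 × 1.61 × 0.2130)) = 3.73 s.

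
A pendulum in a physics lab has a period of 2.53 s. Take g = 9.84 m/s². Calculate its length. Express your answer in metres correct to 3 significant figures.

1.60 m

From T = 2π√(L/g), L = gT²/(4π²) = 9.84 × 2.530²/(4π²) = 1.60 m.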